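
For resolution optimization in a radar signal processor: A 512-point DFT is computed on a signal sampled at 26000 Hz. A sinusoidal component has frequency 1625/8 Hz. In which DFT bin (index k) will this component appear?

DFT frequency resolution = f_s/N = 26000/512 = 1625/32 Hz
Bin index k = f_signal / resolution = 1625/8 / 1625/32 = 4
The signal frequency 1625/8 Hz falls in DFT bin k = 4.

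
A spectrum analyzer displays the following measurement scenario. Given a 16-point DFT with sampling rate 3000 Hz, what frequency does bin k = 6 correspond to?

The frequency of DFT bin k is: f_k = k * f_s / N
f_6 = 6 * 3000 / 16 = 1125 Hz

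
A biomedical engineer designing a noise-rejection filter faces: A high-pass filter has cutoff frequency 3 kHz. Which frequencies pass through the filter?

A high-pass filter passes all frequencies above the cutoff frequency 3 kHz and attenuates lower frequencies.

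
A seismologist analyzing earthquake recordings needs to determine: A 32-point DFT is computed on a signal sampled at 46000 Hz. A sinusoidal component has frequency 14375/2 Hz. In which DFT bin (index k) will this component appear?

DFT frequency resolution = f_s/N = 46000/32 = 2875/2 Hz
Bin index k = f_signal / resolution = 14375/2 / 2875/2 = 5
The signal frequency 14375/2 Hz falls in DFT bin k = 5.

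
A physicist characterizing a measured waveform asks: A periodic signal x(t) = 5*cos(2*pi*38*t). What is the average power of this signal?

Average power of A*cos(wt) is A^2/2.
P = 5^2 / 2 = 25/2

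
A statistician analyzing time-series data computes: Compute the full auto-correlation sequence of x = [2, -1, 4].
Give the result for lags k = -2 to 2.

r_xx[k] = sum_m x[m]*x[m+k], indexed from 0, for k = -2 to 2:
  r_xx[-2] = x[2]*x[0] = 8
  r_xx[-1] = x[1]*x[0] + x[2]*x[1] = -6
  r_xx[0] = x[0]*x[0] + x[1]*x[1] + x[2]*x[2] = 21
  r_xx[1] = x[0]*x[1] + x[1]*x[2] = -6
  r_xx[2] = x[0]*x[2] = 8
r_xx = [8, -6, 21, -6, 8]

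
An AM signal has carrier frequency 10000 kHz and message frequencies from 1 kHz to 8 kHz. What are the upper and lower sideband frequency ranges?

Upper sideband (USB) = fc + [fm_low, fm_high] = 10000 + [1, 8] = [10001, 10008] kHz
Lower sideband (LSB) = fc - [fm_high, fm_low] = 10000 - [8, 1] = [9992, 9999] kHz
Total occupied spectrum: 9992 kHz to 10008 kHz (plus carrier at 10000 kHz)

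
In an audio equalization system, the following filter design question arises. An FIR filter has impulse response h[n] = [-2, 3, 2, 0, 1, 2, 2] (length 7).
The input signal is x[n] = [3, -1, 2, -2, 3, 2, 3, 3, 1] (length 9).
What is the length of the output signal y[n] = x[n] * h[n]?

For linear convolution, the output length is:
len(y) = len(x) + len(h) - 1 = 9 + 7 - 1 = 15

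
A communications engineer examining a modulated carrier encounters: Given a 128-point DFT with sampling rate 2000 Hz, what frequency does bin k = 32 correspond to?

The frequency of DFT bin k is: f_k = k * f_s / N
f_32 = 32 * 2000 / 128 = 500 Hz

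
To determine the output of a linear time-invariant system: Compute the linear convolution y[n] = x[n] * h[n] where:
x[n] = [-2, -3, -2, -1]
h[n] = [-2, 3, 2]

y[n] = sum_k x[k]*h[n-k]. Output length = len(x) + len(h) - 1 = 4 + 3 - 1 = 6.
y[0] = -2*-2 = 4
y[1] = -3*-2 + -2*3 = 0
y[2] = -2*-2 + -3*3 + -2*2 = -9
y[3] = -1*-2 + -2*3 + -3*2 = -10
y[4] = -1*3 + -2*2 = -7
y[5] = -1*2 = -2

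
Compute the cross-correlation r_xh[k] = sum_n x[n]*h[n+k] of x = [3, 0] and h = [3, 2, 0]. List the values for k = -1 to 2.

Both sequences indexed from 0 and zero outside their support.
Lags with overlap: k = -1 to 2.
  r_xh[-1] = x[1]*h[0] = 0
  r_xh[0] = x[0]*h[0] + x[1]*h[1] = 9
  r_xh[1] = x[0]*h[1] + x[1]*h[2] = 6
  r_xh[2] = x[0]*h[2] = 0
r_xh = [0, 9, 6, 0] (for k = -1, ..., 2)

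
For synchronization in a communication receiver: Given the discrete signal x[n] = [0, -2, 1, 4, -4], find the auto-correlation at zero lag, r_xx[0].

The auto-correlation at zero lag r_xx[0] equals the signal energy.
r_xx[0] = sum of x[n]^2 = 0^2 + (-2)^2 + 1^2 + 4^2 + (-4)^2
= 0 + 4 + 1 + 16 + 16 = 37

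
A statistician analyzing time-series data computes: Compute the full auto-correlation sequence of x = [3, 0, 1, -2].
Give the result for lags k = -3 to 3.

r_xx[k] = sum_m x[m]*x[m+k], indexed from 0, for k = -3 to 3:
  r_xx[-3] = x[3]*x[0] = -6
  r_xx[-2] = x[2]*x[0] + x[3]*x[1] = 3
  r_xx[-1] = x[1]*x[0] + x[2]*x[1] + x[3]*x[2] = -2
  r_xx[0] = x[0]*x[0] + x[1]*x[1] + x[2]*x[2] + x[3]*x[3] = 14
  r_xx[1] = x[0]*x[1] + x[1]*x[2] + x[2]*x[3] = -2
  r_xx[2] = x[0]*x[2] + x[1]*x[3] = 3
  r_xx[3] = x[0]*x[3] = -6
r_xx = [-6, 3, -2, 14, -2, 3, -6]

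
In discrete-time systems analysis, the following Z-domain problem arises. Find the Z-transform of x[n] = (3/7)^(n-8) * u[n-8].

Time-shifting property: if X(z) = Z{x[n]}, then Z{x[n-d]} = z^(-d) * X(z)
X(z) = z/(z - 3/7) for x[n] = (3/7)^n * u[n]
Z{x[n-8]} = z^(-8) * z/(z - 3/7) = z^(-7)/(z - 3/7)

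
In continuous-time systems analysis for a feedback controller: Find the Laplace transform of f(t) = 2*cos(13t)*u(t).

Standard pair: cos(wt)*u(t) <-> s/(s^2+w^2)
With w = 13: L{2*cos(13t)*u(t)} = 2s/(s^2+169)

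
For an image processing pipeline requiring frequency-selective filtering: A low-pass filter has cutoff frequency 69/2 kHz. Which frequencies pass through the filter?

A low-pass filter passes all frequencies below the cutoff frequency 69/2 kHz and attenuates higher frequencies.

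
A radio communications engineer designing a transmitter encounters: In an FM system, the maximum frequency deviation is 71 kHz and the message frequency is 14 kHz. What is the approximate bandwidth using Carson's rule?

Carson's rule: BW = 2*(delta_f + f_m)
= 2*(71 + 14) kHz = 170 kHz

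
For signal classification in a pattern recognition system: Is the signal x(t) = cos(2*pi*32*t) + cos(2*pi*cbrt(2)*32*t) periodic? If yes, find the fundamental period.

f1 = 32 Hz, f2 = 32*cbrt(2) Hz
Ratio f2/f1 = cbrt(2), which is irrational.
Since the frequency ratio is irrational, no common period exists.
The signal is not periodic.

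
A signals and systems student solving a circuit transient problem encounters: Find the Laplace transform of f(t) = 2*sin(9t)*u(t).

Standard pair: sin(wt)*u(t) <-> w/(s^2+w^2)
With w = 9: L{2*sin(9t)*u(t)} = 18/(s^2+81)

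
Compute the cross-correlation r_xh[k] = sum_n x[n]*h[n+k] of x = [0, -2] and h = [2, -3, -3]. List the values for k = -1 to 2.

Both sequences indexed from 0 and zero outside their support.
Lags with overlap: k = -1 to 2.
  r_xh[-1] = x[1]*h[0] = -4
  r_xh[0] = x[0]*h[0] + x[1]*h[1] = 6
  r_xh[1] = x[0]*h[1] + x[1]*h[2] = 6
  r_xh[2] = x[0]*h[2] = 0
r_xh = [-4, 6, 6, 0] (for k = -1, ..., 2)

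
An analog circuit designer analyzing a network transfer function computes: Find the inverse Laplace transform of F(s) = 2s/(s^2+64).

Standard pair: s/(s^2+w^2) <-> cos(wt)*u(t)
With k=2, w=8: f(t) = 2*cos(8t)*u(t)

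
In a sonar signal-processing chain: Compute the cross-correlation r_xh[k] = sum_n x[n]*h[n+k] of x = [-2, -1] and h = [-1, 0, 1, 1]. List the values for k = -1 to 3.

Both sequences indexed from 0 and zero outside their support.
Lags with overlap: k = -1 to 3.
  r_xh[-1] = x[1]*h[0] = 1
  r_xh[0] = x[0]*h[0] + x[1]*h[1] = 2
  r_xh[1] = x[0]*h[1] + x[1]*h[2] = -1
  r_xh[2] = x[0]*h[2] + x[1]*h[3] = -3
  r_xh[3] = x[0]*h[3] = -2
r_xh = [1, 2, -1, -3, -2] (for k = -1, ..., 3)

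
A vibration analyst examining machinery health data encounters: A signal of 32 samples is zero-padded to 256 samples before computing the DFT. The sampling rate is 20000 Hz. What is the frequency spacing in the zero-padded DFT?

Original DFT: N = 32, resolution = f_s/N = 20000/32 = 625 Hz
Zero-padded DFT: N = 256, resolution = f_s/N = 20000/256 = 625/8 Hz
Zero-padding interpolates the spectrum (finer frequency grid)
but does NOT improve the true spectral resolution (ability to resolve close frequencies).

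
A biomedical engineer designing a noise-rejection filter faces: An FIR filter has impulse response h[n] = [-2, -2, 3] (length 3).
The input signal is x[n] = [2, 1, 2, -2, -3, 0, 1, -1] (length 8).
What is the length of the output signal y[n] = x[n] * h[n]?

For linear convolution, the output length is:
len(y) = len(x) + len(h) - 1 = 8 + 3 - 1 = 10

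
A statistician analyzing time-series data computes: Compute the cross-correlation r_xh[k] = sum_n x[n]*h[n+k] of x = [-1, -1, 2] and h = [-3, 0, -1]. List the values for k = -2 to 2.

Both sequences indexed from 0 and zero outside their support.
Lags with overlap: k = -2 to 2.
  r_xh[-2] = x[2]*h[0] = -6
  r_xh[-1] = x[1]*h[0] + x[2]*h[1] = 3
  r_xh[0] = x[0]*h[0] + x[1]*h[1] + x[2]*h[2] = 1
  r_xh[1] = x[0]*h[1] + x[1]*h[2] = 1
  r_xh[2] = x[0]*h[2] = 1
r_xh = [-6, 3, 1, 1, 1] (for k = -2, ..., 2)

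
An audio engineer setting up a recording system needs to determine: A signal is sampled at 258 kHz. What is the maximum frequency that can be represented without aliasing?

The maximum frequency that can be represented without aliasing
is the Nyquist frequency: f_max = f_s / 2 = 258 kHz / 2 = 129 kHz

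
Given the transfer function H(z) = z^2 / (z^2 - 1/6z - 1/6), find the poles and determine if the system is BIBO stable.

Poles are roots of the denominator: z^2 - 1/6z - 1/6 = 0.
Quadratic formula: z = [-(-1/6) +/- sqrt((-1/6)^2 - 4*(-1/6))] / 2
Discriminant = 1/36 + 2/3 = 25/36; sqrt = 5/6.
z = (1/6 +/- 5/6) / 2 => z = 1/2 or z = -1/3.
|p1| = 1/3, |p2| = 1/2.
For BIBO stability, all poles must lie inside the unit circle (|p| < 1).
System is STABLE since both |p| < 1.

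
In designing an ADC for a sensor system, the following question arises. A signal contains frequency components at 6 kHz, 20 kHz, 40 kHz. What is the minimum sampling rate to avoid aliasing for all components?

The highest frequency component is f_max = 40 kHz.
Nyquist rate = 2 * f_max = 2 * 40 kHz = 80 kHz.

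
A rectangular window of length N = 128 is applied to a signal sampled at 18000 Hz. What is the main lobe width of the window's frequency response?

For a rectangular window of length N,
the main lobe width in frequency is 2*f_s/N.
= 2*18000/128 = 1125/4 Hz
This determines the minimum frequency separation for resolving two sinusoids.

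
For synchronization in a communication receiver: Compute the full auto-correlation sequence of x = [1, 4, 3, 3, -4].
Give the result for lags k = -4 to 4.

r_xx[k] = sum_m x[m]*x[m+k], indexed from 0, for k = -4 to 4:
  r_xx[-4] = x[4]*x[0] = -4
  r_xx[-3] = x[3]*x[0] + x[4]*x[1] = -13
  r_xx[-2] = x[2]*x[0] + x[3]*x[1] + x[4]*x[2] = 3
  r_xx[-1] = x[1]*x[0] + x[2]*x[1] + x[3]*x[2] + x[4]*x[3] = 13
  r_xx[0] = x[0]*x[0] + x[1]*x[1] + x[2]*x[2] + x[3]*x[3] + x[4]*x[4] = 51
  r_xx[1] = x[0]*x[1] + x[1]*x[2] + x[2]*x[3] + x[3]*x[4] = 13
  r_xx[2] = x[0]*x[2] + x[1]*x[3] + x[2]*x[4] = 3
  r_xx[3] = x[0]*x[3] + x[1]*x[4] = -13
  r_xx[4] = x[0]*x[4] = -4
r_xx = [-4, -13, 3, 13, 51, 13, 3, -13, -4]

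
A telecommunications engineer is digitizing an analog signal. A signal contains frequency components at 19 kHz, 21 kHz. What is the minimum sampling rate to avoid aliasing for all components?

The highest frequency component is f_max = 21 kHz.
Nyquist rate = 2 * f_max = 2 * 21 kHz = 42 kHz.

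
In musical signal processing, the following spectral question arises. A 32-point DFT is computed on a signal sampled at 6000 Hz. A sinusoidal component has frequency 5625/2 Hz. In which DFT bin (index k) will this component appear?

DFT frequency resolution = f_s/N = 6000/32 = 375/2 Hz
Bin index k = f_signal / resolution = 5625/2 / 375/2 = 15
The signal frequency 5625/2 Hz falls in DFT bin k = 15.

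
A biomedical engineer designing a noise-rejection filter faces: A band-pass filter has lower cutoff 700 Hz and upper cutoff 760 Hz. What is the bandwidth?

Bandwidth = f_high - f_low
= 760 Hz - 700 Hz = 60 Hz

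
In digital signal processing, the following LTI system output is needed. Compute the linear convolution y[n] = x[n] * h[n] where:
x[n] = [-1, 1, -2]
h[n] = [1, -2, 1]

y[n] = sum_k x[k]*h[n-k]. Output length = len(x) + len(h) - 1 = 3 + 3 - 1 = 5.
y[0] = -1*1 = -1
y[1] = 1*1 + -1*-2 = 3
y[2] = -2*1 + 1*-2 + -1*1 = -5
y[3] = -2*-2 + 1*1 = 5
y[4] = -2*1 = -2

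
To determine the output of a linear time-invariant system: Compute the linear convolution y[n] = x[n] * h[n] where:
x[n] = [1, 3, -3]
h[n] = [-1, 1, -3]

y[n] = sum_k x[k]*h[n-k]. Output length = len(x) + len(h) - 1 = 3 + 3 - 1 = 5.
y[0] = 1*-1 = -1
y[1] = 3*-1 + 1*1 = -2
y[2] = -3*-1 + 3*1 + 1*-3 = 3
y[3] = -3*1 + 3*-3 = -12
y[4] = -3*-3 = 9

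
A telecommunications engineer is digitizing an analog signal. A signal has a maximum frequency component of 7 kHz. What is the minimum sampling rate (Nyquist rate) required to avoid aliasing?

By the Nyquist-Shannon sampling theorem,
the minimum sampling rate (Nyquist rate) must be at least 2 * f_max.
Nyquist rate = 2 * 7 kHz = 14 kHz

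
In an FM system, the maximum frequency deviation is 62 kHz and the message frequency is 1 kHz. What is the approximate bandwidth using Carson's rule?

Carson's rule: BW = 2*(delta_f + f_m)
= 2*(62 + 1) kHz = 126 kHz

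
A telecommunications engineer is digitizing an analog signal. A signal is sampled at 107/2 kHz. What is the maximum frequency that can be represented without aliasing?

The maximum frequency that can be represented without aliasing
is the Nyquist frequency: f_max = f_s / 2 = 107/2 kHz / 2 = 107/4 kHz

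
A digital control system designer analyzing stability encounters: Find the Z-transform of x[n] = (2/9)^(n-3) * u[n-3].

Time-shifting property: if X(z) = Z{x[n]}, then Z{x[n-d]} = z^(-d) * X(z)
X(z) = z/(z - 2/9) for x[n] = (2/9)^n * u[n]
Z{x[n-3]} = z^(-3) * z/(z - 2/9) = z^(-2)/(z - 2/9)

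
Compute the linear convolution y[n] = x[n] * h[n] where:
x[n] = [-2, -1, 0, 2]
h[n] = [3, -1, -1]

y[n] = sum_k x[k]*h[n-k]. Output length = len(x) + len(h) - 1 = 4 + 3 - 1 = 6.
y[0] = -2*3 = -6
y[1] = -1*3 + -2*-1 = -1
y[2] = 0*3 + -1*-1 + -2*-1 = 3
y[3] = 2*3 + 0*-1 + -1*-1 = 7
y[4] = 2*-1 + 0*-1 = -2
y[5] = 2*-1 = -2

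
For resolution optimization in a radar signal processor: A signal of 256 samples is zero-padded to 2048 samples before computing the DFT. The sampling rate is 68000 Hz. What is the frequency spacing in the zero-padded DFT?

Original DFT: N = 256, resolution = f_s/N = 68000/256 = 2125/8 Hz
Zero-padded DFT: N = 2048, resolution = f_s/N = 68000/2048 = 2125/64 Hz
Zero-padding interpolates the spectrum (finer frequency grid)
but does NOT improve the true spectral resolution (ability to resolve close frequencies).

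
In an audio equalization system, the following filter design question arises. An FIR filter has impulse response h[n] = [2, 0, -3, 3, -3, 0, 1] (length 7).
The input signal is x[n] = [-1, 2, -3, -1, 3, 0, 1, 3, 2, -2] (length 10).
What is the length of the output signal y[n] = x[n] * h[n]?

For linear convolution, the output length is:
len(y) = len(x) + len(h) - 1 = 10 + 7 - 1 = 16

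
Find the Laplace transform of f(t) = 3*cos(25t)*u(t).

Standard pair: cos(wt)*u(t) <-> s/(s^2+w^2)
With w = 25: L{3*cos(25t)*u(t)} = 3s/(s^2+625)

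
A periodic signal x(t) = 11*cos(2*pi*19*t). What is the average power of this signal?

Average power of A*cos(wt) is A^2/2.
P = 11^2 / 2 = 121/2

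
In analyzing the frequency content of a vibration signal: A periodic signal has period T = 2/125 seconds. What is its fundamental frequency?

The fundamental frequency is the reciprocal of the period.
f = 1/T = 1/(2/125) = 125/2 Hz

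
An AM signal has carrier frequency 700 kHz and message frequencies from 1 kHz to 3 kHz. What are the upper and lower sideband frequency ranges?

Upper sideband (USB) = fc + [fm_low, fm_high] = 700 + [1, 3] = [701, 703] kHz
Lower sideband (LSB) = fc - [fm_high, fm_low] = 700 - [3, 1] = [697, 699] kHz
Total occupied spectrum: 697 kHz to 703 kHz (plus carrier at 700 kHz)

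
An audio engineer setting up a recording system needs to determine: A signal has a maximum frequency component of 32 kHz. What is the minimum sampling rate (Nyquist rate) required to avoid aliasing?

By the Nyquist-Shannon sampling theorem,
the minimum sampling rate (Nyquist rate) must be at least 2 * f_max.
Nyquist rate = 2 * 32 kHz = 64 kHz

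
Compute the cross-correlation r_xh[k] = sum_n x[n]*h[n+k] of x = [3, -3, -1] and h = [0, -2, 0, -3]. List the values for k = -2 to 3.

Both sequences indexed from 0 and zero outside their support.
Lags with overlap: k = -2 to 3.
  r_xh[-2] = x[2]*h[0] = 0
  r_xh[-1] = x[1]*h[0] + x[2]*h[1] = 2
  r_xh[0] = x[0]*h[0] + x[1]*h[1] + x[2]*h[2] = 6
  r_xh[1] = x[0]*h[1] + x[1]*h[2] + x[2]*h[3] = -3
  r_xh[2] = x[0]*h[2] + x[1]*h[3] = 9
  r_xh[3] = x[0]*h[3] = -9
r_xh = [0, 2, 6, -3, 9, -9] (for k = -2, ..., 3)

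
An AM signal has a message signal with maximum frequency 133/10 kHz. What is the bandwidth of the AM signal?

In AM (double-sideband), the bandwidth is twice the message frequency.
BW = 2 * f_m = 2 * 133/10 kHz = 133/5 kHz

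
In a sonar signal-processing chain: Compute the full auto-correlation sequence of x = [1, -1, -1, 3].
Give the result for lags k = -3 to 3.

r_xx[k] = sum_m x[m]*x[m+k], indexed from 0, for k = -3 to 3:
  r_xx[-3] = x[3]*x[0] = 3
  r_xx[-2] = x[2]*x[0] + x[3]*x[1] = -4
  r_xx[-1] = x[1]*x[0] + x[2]*x[1] + x[3]*x[2] = -3
  r_xx[0] = x[0]*x[0] + x[1]*x[1] + x[2]*x[2] + x[3]*x[3] = 12
  r_xx[1] = x[0]*x[1] + x[1]*x[2] + x[2]*x[3] = -3
  r_xx[2] = x[0]*x[2] + x[1]*x[3] = -4
  r_xx[3] = x[0]*x[3] = 3
r_xx = [3, -4, -3, 12, -3, -4, 3]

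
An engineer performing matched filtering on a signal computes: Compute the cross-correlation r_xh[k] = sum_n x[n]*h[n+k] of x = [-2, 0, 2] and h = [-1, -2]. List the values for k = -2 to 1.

Both sequences indexed from 0 and zero outside their support.
Lags with overlap: k = -2 to 1.
  r_xh[-2] = x[2]*h[0] = -2
  r_xh[-1] = x[1]*h[0] + x[2]*h[1] = -4
  r_xh[0] = x[0]*h[0] + x[1]*h[1] = 2
  r_xh[1] = x[0]*h[1] = 4
r_xh = [-2, -4, 2, 4] (for k = -2, ..., 1)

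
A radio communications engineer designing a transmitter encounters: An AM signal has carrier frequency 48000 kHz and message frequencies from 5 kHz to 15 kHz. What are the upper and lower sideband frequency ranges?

Upper sideband (USB) = fc + [fm_low, fm_high] = 48000 + [5, 15] = [48005, 48015] kHz
Lower sideband (LSB) = fc - [fm_high, fm_low] = 48000 - [15, 5] = [47985, 47995] kHz
Total occupied spectrum: 47985 kHz to 48015 kHz (plus carrier at 48000 kHz)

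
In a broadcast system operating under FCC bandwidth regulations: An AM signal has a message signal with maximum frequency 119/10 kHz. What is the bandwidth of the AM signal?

In AM (double-sideband), the bandwidth is twice the message frequency.
BW = 2 * f_m = 2 * 119/10 kHz = 119/5 kHz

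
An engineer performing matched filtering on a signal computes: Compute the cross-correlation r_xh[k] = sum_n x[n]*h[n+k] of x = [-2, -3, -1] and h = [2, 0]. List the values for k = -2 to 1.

Both sequences indexed from 0 and zero outside their support.
Lags with overlap: k = -2 to 1.
  r_xh[-2] = x[2]*h[0] = -2
  r_xh[-1] = x[1]*h[0] + x[2]*h[1] = -6
  r_xh[0] = x[0]*h[0] + x[1]*h[1] = -4
  r_xh[1] = x[0]*h[1] = 0
r_xh = [-2, -6, -4, 0] (for k = -2, ..., 1)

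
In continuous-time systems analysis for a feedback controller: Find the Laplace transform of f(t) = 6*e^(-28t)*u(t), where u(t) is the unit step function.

Standard Laplace transform pair:
e^(-at)*u(t) <-> 1/(s+a)
With a = 28: L{6*e^(-28t)*u(t)} = 6/(s+28), ROC: Re(s) > -28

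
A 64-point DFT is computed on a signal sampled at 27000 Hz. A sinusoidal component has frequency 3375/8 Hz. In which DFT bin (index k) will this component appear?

DFT frequency resolution = f_s/N = 27000/64 = 3375/8 Hz
Bin index k = f_signal / resolution = 3375/8 / 3375/8 = 1
The signal frequency 3375/8 Hz falls in DFT bin k = 1.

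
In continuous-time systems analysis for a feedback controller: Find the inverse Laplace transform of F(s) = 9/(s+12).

Standard pair: k/(s+a) <-> k*e^(-at)*u(t)
With k=9, a=12: f(t) = 9*e^(-12t)*u(t)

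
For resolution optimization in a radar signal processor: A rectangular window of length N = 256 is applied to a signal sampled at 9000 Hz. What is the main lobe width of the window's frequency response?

For a rectangular window of length N,
the main lobe width in frequency is 2*f_s/N.
= 2*9000/256 = 1125/16 Hz
This determines the minimum frequency separation for resolving two sinusoids.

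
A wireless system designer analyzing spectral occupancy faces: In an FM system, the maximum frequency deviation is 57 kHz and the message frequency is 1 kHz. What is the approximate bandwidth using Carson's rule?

Carson's rule: BW = 2*(delta_f + f_m)
= 2*(57 + 1) kHz = 116 kHz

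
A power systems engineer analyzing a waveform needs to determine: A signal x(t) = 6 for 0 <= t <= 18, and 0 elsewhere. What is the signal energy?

Energy = integral of |x(t)|^2 dt over the signal duration
= 6^2 * 18 = 36 * 18 = 648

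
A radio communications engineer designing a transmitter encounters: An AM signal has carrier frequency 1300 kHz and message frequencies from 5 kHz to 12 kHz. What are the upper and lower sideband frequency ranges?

Upper sideband (USB) = fc + [fm_low, fm_high] = 1300 + [5, 12] = [1305, 1312] kHz
Lower sideband (LSB) = fc - [fm_high, fm_low] = 1300 - [12, 5] = [1288, 1295] kHz
Total occupied spectrum: 1288 kHz to 1312 kHz (plus carrier at 1300 kHz)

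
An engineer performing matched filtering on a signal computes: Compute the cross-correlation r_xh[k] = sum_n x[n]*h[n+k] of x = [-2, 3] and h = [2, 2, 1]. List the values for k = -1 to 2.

Both sequences indexed from 0 and zero outside their support.
Lags with overlap: k = -1 to 2.
  r_xh[-1] = x[1]*h[0] = 6
  r_xh[0] = x[0]*h[0] + x[1]*h[1] = 2
  r_xh[1] = x[0]*h[1] + x[1]*h[2] = -1
  r_xh[2] = x[0]*h[2] = -2
r_xh = [6, 2, -1, -2] (for k = -1, ..., 2)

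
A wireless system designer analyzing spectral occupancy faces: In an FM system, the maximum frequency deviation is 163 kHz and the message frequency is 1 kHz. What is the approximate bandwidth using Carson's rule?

Carson's rule: BW = 2*(delta_f + f_m)
= 2*(163 + 1) kHz = 328 kHz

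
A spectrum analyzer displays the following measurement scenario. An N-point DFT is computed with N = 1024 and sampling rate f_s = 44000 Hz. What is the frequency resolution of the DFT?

DFT frequency resolution = f_s / N
= 44000 / 1024 = 1375/32 Hz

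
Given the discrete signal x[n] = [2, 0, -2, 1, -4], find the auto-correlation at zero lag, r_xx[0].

The auto-correlation at zero lag r_xx[0] equals the signal energy.
r_xx[0] = sum of x[n]^2 = 2^2 + 0^2 + (-2)^2 + 1^2 + (-4)^2
= 4 + 0 + 4 + 1 + 16 = 25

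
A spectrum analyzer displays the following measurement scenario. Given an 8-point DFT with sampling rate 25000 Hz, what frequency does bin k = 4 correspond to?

The frequency of DFT bin k is: f_k = k * f_s / N
f_4 = 4 * 25000 / 8 = 12500 Hz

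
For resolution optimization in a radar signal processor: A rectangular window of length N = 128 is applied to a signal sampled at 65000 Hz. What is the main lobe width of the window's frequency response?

For a rectangular window of length N,
the main lobe width in frequency is 2*f_s/N.
= 2*65000/128 = 8125/8 Hz
This determines the minimum frequency separation for resolving two sinusoids.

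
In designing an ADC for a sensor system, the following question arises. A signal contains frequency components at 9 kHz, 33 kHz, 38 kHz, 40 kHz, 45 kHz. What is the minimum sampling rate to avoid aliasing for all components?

The highest frequency component is f_max = 45 kHz.
Nyquist rate = 2 * f_max = 2 * 45 kHz = 90 kHz.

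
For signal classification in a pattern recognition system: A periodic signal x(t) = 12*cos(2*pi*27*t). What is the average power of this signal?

Average power of A*cos(wt) is A^2/2.
P = 12^2 / 2 = 144/2 = 72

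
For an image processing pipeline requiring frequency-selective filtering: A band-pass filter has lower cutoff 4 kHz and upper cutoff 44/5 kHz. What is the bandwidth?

Bandwidth = f_high - f_low
= 44/5 kHz - 4 kHz = 24/5 kHz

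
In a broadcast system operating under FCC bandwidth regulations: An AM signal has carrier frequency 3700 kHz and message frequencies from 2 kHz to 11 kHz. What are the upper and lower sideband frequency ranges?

Upper sideband (USB) = fc + [fm_low, fm_high] = 3700 + [2, 11] = [3702, 3711] kHz
Lower sideband (LSB) = fc - [fm_high, fm_low] = 3700 - [11, 2] = [3689, 3698] kHz
Total occupied spectrum: 3689 kHz to 3711 kHz (plus carrier at 3700 kHz)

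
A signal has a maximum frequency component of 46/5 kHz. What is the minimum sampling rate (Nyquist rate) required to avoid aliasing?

By the Nyquist-Shannon sampling theorem,
the minimum sampling rate (Nyquist rate) must be at least 2 * f_max.
Nyquist rate = 2 * 46/5 kHz = 92/5 kHz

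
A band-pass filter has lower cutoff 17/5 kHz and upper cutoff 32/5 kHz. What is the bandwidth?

Bandwidth = f_high - f_low
= 32/5 kHz - 17/5 kHz = 3 kHz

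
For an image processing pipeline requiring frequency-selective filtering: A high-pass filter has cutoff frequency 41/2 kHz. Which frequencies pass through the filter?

A high-pass filter passes all frequencies above the cutoff frequency 41/2 kHz and attenuates lower frequencies.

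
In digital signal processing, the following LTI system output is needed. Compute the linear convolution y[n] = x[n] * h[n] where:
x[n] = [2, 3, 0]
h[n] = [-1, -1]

y[n] = sum_k x[k]*h[n-k]. Output length = len(x) + len(h) - 1 = 3 + 2 - 1 = 4.
y[0] = 2*-1 = -2
y[1] = 3*-1 + 2*-1 = -5
y[2] = 0*-1 + 3*-1 = -3
y[3] = 0*-1 = 0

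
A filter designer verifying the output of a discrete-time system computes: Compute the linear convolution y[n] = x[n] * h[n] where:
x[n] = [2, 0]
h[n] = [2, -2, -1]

y[n] = sum_k x[k]*h[n-k]. Output length = len(x) + len(h) - 1 = 2 + 3 - 1 = 4.
y[0] = 2*2 = 4
y[1] = 0*2 + 2*-2 = -4
y[2] = 0*-2 + 2*-1 = -2
y[3] = 0*-1 = 0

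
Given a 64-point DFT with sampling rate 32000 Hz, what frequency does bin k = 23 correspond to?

The frequency of DFT bin k is: f_k = k * f_s / N
f_23 = 23 * 32000 / 64 = 11500 Hz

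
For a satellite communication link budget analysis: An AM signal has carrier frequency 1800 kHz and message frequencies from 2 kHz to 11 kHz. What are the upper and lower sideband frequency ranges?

Upper sideband (USB) = fc + [fm_low, fm_high] = 1800 + [2, 11] = [1802, 1811] kHz
Lower sideband (LSB) = fc - [fm_high, fm_low] = 1800 - [11, 2] = [1789, 1798] kHz
Total occupied spectrum: 1789 kHz to 1811 kHz (plus carrier at 1800 kHz)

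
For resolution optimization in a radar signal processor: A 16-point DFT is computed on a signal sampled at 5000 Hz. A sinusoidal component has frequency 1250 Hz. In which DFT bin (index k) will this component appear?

DFT frequency resolution = f_s/N = 5000/16 = 625/2 Hz
Bin index k = f_signal / resolution = 1250 / 625/2 = 4
The signal frequency 1250 Hz falls in DFT bin k = 4.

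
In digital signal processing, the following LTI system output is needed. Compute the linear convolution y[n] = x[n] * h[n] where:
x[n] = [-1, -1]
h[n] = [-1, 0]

y[n] = sum_k x[k]*h[n-k]. Output length = len(x) + len(h) - 1 = 2 + 2 - 1 = 3.
y[0] = -1*-1 = 1
y[1] = -1*-1 + -1*0 = 1
y[2] = -1*0 = 0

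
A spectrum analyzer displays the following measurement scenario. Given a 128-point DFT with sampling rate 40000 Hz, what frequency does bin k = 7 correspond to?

The frequency of DFT bin k is: f_k = k * f_s / N
f_7 = 7 * 40000 / 128 = 4375/2 Hz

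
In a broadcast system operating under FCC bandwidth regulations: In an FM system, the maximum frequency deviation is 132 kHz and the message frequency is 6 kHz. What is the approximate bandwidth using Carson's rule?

Carson's rule: BW = 2*(delta_f + f_m)
= 2*(132 + 6) kHz = 276 kHz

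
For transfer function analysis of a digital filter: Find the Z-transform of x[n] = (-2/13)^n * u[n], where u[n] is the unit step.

The Z-transform of a^n * u[n] is z/(z-a) for |z| > |a|.
Here a = -2/13, so X(z) = z/(z - (-2/13)) = 13z/(13z + 2)
ROC: |z| > 2/13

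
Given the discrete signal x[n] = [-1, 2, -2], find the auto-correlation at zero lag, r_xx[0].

The auto-correlation at zero lag r_xx[0] equals the signal energy.
r_xx[0] = sum of x[n]^2 = (-1)^2 + 2^2 + (-2)^2
= 1 + 4 + 4 = 9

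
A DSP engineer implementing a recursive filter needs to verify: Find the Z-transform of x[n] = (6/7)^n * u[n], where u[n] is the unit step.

The Z-transform of a^n * u[n] is z/(z-a) for |z| > |a|.
Here a = 6/7, so X(z) = z/(z - (6/7)) = 7z/(7z - 6)
ROC: |z| > 6/7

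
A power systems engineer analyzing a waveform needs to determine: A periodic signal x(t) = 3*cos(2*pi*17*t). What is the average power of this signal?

Average power of A*cos(wt) is A^2/2.
P = 3^2 / 2 = 9/2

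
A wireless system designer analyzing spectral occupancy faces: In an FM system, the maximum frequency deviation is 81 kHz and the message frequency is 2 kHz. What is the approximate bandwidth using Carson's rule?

Carson's rule: BW = 2*(delta_f + f_m)
= 2*(81 + 2) kHz = 166 kHz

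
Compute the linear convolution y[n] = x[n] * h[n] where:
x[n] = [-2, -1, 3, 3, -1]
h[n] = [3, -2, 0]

y[n] = sum_k x[k]*h[n-k]. Output length = len(x) + len(h) - 1 = 5 + 3 - 1 = 7.
y[0] = -2*3 = -6
y[1] = -1*3 + -2*-2 = 1
y[2] = 3*3 + -1*-2 + -2*0 = 11
y[3] = 3*3 + 3*-2 + -1*0 = 3
y[4] = -1*3 + 3*-2 + 3*0 = -9
y[5] = -1*-2 + 3*0 = 2
y[6] = -1*0 = 0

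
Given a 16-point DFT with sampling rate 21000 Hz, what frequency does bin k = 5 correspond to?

The frequency of DFT bin k is: f_k = k * f_s / N
f_5 = 5 * 21000 / 16 = 13125/2 Hz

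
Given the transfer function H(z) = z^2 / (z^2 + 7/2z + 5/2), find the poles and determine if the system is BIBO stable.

Poles are roots of the denominator: z^2 + 7/2z + 5/2 = 0.
Quadratic formula: z = [-(7/2) +/- sqrt((7/2)^2 - 4*(5/2))] / 2
Discriminant = 49/4 - 10 = 9/4; sqrt = 3/2.
z = (-7/2 +/- 3/2) / 2 => z = -1 or z = -5/2.
|p1| = 5/2, |p2| = 1.
For BIBO stability, all poles must lie inside the unit circle (|p| < 1).
System is UNSTABLE since at least one |p| >= 1.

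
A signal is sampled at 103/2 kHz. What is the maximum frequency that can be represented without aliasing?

The maximum frequency that can be represented without aliasing
is the Nyquist frequency: f_max = f_s / 2 = 103/2 kHz / 2 = 103/4 kHz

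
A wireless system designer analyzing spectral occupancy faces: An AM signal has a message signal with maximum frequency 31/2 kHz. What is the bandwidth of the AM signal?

In AM (double-sideband), the bandwidth is twice the message frequency.
BW = 2 * f_m = 2 * 31/2 kHz = 31 kHz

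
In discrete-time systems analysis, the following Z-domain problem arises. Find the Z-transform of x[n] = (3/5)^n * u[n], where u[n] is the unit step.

The Z-transform of a^n * u[n] is z/(z-a) for |z| > |a|.
Here a = 3/5, so X(z) = z/(z - (3/5)) = 5z/(5z - 3)
ROC: |z| > 3/5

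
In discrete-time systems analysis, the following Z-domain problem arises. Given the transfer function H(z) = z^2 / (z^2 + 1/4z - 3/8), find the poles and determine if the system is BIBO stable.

Poles are roots of the denominator: z^2 + 1/4z - 3/8 = 0.
Quadratic formula: z = [-(1/4) +/- sqrt((1/4)^2 - 4*(-3/8))] / 2
Discriminant = 1/16 + 3/2 = 25/16; sqrt = 5/4.
z = (-1/4 +/- 5/4) / 2 => z = 1/2 or z = -3/4.
|p1| = 1/2, |p2| = 3/4.
For BIBO stability, all poles must lie inside the unit circle (|p| < 1).
System is STABLE since both |p| < 1.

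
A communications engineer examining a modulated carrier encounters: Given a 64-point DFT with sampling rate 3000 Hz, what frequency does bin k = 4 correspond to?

The frequency of DFT bin k is: f_k = k * f_s / N
f_4 = 4 * 3000 / 64 = 375/2 Hz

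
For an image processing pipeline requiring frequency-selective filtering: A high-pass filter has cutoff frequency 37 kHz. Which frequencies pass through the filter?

A high-pass filter passes all frequencies above the cutoff frequency 37 kHz and attenuates lower frequencies.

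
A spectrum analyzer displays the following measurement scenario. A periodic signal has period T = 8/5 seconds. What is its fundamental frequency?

The fundamental frequency is the reciprocal of the period.
f = 1/T = 1/(8/5) = 5/8 Hz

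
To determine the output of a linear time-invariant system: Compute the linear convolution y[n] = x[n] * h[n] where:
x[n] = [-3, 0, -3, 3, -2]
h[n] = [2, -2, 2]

y[n] = sum_k x[k]*h[n-k]. Output length = len(x) + len(h) - 1 = 5 + 3 - 1 = 7.
y[0] = -3*2 = -6
y[1] = 0*2 + -3*-2 = 6
y[2] = -3*2 + 0*-2 + -3*2 = -12
y[3] = 3*2 + -3*-2 + 0*2 = 12
y[4] = -2*2 + 3*-2 + -3*2 = -16
y[5] = -2*-2 + 3*2 = 10
y[6] = -2*2 = -4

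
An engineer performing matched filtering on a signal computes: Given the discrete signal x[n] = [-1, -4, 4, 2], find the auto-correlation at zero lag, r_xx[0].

The auto-correlation at zero lag r_xx[0] equals the signal energy.
r_xx[0] = sum of x[n]^2 = (-1)^2 + (-4)^2 + 4^2 + 2^2
= 1 + 16 + 16 + 4 = 37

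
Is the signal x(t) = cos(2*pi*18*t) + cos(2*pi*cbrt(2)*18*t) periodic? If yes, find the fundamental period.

f1 = 18 Hz, f2 = 18*cbrt(2) Hz
Ratio f2/f1 = cbrt(2), which is irrational.
Since the frequency ratio is irrational, no common period exists.
The signal is not periodic.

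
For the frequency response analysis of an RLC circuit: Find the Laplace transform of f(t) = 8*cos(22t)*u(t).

Standard pair: cos(wt)*u(t) <-> s/(s^2+w^2)
With w = 22: L{8*cos(22t)*u(t)} = 8s/(s^2+484)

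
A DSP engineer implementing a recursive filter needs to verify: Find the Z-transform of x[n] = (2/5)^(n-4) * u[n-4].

Time-shifting property: if X(z) = Z{x[n]}, then Z{x[n-d]} = z^(-d) * X(z)
X(z) = z/(z - 2/5) for x[n] = (2/5)^n * u[n]
Z{x[n-4]} = z^(-4) * z/(z - 2/5) = z^(-3)/(z - 2/5)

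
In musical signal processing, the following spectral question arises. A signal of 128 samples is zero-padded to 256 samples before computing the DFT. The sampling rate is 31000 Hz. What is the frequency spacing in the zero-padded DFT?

Original DFT: N = 128, resolution = f_s/N = 31000/128 = 3875/16 Hz
Zero-padded DFT: N = 256, resolution = f_s/N = 31000/256 = 3875/32 Hz
Zero-padding interpolates the spectrum (finer frequency grid)
but does NOT improve the true spectral resolution (ability to resolve close frequencies).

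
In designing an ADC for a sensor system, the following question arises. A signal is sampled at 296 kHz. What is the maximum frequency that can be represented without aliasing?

The maximum frequency that can be represented without aliasing
is the Nyquist frequency: f_max = f_s / 2 = 296 kHz / 2 = 148 kHz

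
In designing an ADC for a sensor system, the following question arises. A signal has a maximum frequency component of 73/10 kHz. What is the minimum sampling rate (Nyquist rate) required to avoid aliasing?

By the Nyquist-Shannon sampling theorem,
the minimum sampling rate (Nyquist rate) must be at least 2 * f_max.
Nyquist rate = 2 * 73/10 kHz = 73/5 kHz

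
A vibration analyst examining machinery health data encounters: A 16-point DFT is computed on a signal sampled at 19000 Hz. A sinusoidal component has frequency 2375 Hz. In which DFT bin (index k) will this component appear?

DFT frequency resolution = f_s/N = 19000/16 = 2375/2 Hz
Bin index k = f_signal / resolution = 2375 / 2375/2 = 2
The signal frequency 2375 Hz falls in DFT bin k = 2.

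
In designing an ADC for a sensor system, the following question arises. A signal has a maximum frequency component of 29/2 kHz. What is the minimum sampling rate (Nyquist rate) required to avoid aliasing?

By the Nyquist-Shannon sampling theorem,
the minimum sampling rate (Nyquist rate) must be at least 2 * f_max.
Nyquist rate = 2 * 29/2 kHz = 29 kHz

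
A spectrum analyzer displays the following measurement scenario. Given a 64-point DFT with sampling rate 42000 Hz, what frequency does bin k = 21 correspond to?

The frequency of DFT bin k is: f_k = k * f_s / N
f_21 = 21 * 42000 / 64 = 55125/4 Hz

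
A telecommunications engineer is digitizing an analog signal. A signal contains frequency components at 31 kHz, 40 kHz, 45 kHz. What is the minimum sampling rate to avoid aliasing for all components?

The highest frequency component is f_max = 45 kHz.
Nyquist rate = 2 * f_max = 2 * 45 kHz = 90 kHz.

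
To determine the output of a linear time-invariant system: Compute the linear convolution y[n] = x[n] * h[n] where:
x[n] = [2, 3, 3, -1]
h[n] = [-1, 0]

y[n] = sum_k x[k]*h[n-k]. Output length = len(x) + len(h) - 1 = 4 + 2 - 1 = 5.
y[0] = 2*-1 = -2
y[1] = 3*-1 + 2*0 = -3
y[2] = 3*-1 + 3*0 = -3
y[3] = -1*-1 + 3*0 = 1
y[4] = -1*0 = 0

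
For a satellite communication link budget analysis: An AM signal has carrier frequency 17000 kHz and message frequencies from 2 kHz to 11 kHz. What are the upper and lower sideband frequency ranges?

Upper sideband (USB) = fc + [fm_low, fm_high] = 17000 + [2, 11] = [17002, 17011] kHz
Lower sideband (LSB) = fc - [fm_high, fm_low] = 17000 - [11, 2] = [16989, 16998] kHz
Total occupied spectrum: 16989 kHz to 17011 kHz (plus carrier at 17000 kHz)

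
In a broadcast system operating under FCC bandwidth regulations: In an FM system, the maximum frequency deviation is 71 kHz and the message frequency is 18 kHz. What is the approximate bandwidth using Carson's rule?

Carson's rule: BW = 2*(delta_f + f_m)
= 2*(71 + 18) kHz = 178 kHz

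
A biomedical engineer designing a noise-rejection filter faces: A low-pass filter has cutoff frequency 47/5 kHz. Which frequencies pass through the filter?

A low-pass filter passes all frequencies below the cutoff frequency 47/5 kHz and attenuates higher frequencies.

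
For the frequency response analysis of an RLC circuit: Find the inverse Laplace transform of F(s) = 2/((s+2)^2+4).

Standard pair: w/((s+a)^2+w^2) <-> e^(-at)*sin(wt)*u(t)
With a=2, w=2: f(t) = e^(-2t)*sin(2t)*u(t)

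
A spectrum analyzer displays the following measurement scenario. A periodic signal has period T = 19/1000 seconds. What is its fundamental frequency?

The fundamental frequency is the reciprocal of the period.
f = 1/T = 1/(19/1000) = 1000/19 Hz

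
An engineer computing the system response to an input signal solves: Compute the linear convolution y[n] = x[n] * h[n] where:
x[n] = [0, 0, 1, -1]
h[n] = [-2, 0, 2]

y[n] = sum_k x[k]*h[n-k]. Output length = len(x) + len(h) - 1 = 4 + 3 - 1 = 6.
y[0] = 0*-2 = 0
y[1] = 0*-2 + 0*0 = 0
y[2] = 1*-2 + 0*0 + 0*2 = -2
y[3] = -1*-2 + 1*0 + 0*2 = 2
y[4] = -1*0 + 1*2 = 2
y[5] = -1*2 = -2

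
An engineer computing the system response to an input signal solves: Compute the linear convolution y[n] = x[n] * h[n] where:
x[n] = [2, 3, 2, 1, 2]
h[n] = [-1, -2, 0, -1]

y[n] = sum_k x[k]*h[n-k]. Output length = len(x) + len(h) - 1 = 5 + 4 - 1 = 8.
y[0] = 2*-1 = -2
y[1] = 3*-1 + 2*-2 = -7
y[2] = 2*-1 + 3*-2 + 2*0 = -8
y[3] = 1*-1 + 2*-2 + 3*0 + 2*-1 = -7
y[4] = 2*-1 + 1*-2 + 2*0 + 3*-1 = -7
y[5] = 2*-2 + 1*0 + 2*-1 = -6
y[6] = 2*0 + 1*-1 = -1
y[7] = 2*-1 = -2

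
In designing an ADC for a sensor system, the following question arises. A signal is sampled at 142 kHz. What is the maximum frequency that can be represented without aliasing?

The maximum frequency that can be represented without aliasing
is the Nyquist frequency: f_max = f_s / 2 = 142 kHz / 2 = 71 kHz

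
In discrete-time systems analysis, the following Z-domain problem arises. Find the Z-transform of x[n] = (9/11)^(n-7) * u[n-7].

Time-shifting property: if X(z) = Z{x[n]}, then Z{x[n-d]} = z^(-d) * X(z)
X(z) = z/(z - 9/11) for x[n] = (9/11)^n * u[n]
Z{x[n-7]} = z^(-7) * z/(z - 9/11) = z^(-6)/(z - 9/11)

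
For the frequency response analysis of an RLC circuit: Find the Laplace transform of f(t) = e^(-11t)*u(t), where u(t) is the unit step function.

Standard Laplace transform pair:
e^(-at)*u(t) <-> 1/(s+a)
With a = 11: L{e^(-11t)*u(t)} = 1/(s+11), ROC: Re(s) > -11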